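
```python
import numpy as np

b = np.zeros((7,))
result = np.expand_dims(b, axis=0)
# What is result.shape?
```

(1, 7)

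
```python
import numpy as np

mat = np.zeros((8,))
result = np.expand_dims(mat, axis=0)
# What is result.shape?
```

(1, 8)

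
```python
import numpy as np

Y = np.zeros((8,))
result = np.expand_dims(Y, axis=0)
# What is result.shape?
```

(1, 8)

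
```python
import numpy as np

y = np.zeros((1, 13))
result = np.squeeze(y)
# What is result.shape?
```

(13,)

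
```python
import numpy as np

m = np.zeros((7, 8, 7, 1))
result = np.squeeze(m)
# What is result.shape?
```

(7, 8, 7)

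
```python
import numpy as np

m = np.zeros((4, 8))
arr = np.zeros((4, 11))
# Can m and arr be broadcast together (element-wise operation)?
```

No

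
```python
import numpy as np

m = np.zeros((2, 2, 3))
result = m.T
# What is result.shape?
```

(3, 2, 2)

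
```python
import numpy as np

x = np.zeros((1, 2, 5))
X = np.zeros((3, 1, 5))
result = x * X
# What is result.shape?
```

(3, 2, 5)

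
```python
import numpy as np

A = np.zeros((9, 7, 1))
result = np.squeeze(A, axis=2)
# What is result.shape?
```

(9, 7)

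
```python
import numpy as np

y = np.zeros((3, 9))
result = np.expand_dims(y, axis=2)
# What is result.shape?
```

(3, 9, 1)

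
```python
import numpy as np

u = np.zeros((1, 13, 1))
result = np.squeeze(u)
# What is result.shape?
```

(13,)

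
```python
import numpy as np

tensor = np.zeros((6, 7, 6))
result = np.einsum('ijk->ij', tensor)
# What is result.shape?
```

(6, 7)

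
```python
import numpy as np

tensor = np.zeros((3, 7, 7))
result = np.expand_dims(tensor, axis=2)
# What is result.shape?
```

(3, 7, 1, 7)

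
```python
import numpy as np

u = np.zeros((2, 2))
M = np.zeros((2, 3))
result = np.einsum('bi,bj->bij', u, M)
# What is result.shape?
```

(2, 2, 3)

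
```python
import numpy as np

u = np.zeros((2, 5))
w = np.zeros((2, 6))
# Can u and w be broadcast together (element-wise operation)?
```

No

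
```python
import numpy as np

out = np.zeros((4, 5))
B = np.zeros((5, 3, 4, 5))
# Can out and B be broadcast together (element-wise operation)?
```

Yes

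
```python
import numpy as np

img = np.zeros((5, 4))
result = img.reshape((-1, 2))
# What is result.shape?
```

(10, 2)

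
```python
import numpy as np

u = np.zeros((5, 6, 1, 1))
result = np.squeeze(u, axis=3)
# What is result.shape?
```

(5, 6, 1)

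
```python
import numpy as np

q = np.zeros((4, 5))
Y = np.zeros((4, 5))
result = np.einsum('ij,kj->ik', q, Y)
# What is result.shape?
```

(4, 4)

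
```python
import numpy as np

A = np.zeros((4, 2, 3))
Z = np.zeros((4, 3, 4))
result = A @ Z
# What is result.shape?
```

(4, 2, 4)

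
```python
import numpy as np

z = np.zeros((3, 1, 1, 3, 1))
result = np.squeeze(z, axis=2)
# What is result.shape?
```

(3, 1, 3, 1)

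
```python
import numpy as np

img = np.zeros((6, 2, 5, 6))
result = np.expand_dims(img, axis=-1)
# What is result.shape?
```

(6, 2, 5, 6, 1)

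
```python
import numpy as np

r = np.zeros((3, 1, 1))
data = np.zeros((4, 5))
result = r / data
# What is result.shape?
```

(3, 4, 5)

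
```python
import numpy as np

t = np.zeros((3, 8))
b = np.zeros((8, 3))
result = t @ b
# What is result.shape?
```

(3, 3)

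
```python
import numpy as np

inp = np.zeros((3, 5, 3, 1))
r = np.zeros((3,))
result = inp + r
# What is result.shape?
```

(3, 5, 3, 3)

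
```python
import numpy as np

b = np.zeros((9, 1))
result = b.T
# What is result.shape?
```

(1, 9)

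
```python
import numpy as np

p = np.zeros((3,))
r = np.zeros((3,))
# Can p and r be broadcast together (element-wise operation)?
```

Yes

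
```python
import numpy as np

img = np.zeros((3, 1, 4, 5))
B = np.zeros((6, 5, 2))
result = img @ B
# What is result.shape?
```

(3, 6, 4, 2)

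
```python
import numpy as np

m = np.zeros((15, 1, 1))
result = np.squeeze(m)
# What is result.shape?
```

(15,)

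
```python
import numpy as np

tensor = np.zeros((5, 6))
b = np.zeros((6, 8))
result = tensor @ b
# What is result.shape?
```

(5, 8)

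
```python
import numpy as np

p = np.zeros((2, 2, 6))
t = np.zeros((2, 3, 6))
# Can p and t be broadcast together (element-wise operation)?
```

No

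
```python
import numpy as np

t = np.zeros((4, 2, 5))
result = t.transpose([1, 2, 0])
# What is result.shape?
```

(2, 5, 4)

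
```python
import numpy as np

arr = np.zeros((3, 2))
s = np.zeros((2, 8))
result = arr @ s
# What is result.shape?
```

(3, 8)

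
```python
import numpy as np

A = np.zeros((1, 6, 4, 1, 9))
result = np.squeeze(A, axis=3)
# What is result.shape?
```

(1, 6, 4, 9)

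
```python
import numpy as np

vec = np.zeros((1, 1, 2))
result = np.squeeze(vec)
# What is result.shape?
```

(2,)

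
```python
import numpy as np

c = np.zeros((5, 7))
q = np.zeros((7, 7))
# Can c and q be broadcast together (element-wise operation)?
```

No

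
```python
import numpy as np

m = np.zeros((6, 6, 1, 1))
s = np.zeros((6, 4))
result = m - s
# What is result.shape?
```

(6, 6, 6, 4)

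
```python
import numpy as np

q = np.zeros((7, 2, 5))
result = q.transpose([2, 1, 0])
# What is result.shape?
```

(5, 2, 7)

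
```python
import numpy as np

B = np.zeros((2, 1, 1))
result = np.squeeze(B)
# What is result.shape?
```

(2,)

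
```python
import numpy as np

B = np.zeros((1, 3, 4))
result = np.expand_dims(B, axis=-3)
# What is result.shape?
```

(1, 1, 3, 4)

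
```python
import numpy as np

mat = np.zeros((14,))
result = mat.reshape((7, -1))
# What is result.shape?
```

(7, 2)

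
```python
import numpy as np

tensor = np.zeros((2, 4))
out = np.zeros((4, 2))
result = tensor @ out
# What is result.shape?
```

(2, 2)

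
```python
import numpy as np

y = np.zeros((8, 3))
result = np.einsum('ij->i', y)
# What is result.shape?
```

(8,)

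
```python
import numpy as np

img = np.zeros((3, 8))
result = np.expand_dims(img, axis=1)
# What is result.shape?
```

(3, 1, 8)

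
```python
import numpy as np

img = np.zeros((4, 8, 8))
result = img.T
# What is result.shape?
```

(8, 8, 4)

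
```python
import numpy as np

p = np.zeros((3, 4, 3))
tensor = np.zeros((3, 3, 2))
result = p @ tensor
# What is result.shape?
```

(3, 4, 2)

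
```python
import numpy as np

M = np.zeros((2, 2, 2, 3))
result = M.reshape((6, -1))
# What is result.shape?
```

(6, 4)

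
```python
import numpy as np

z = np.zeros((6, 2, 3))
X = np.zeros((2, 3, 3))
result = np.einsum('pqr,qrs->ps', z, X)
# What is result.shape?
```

(6, 3)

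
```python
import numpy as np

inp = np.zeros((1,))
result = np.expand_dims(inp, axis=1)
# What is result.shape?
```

(1, 1)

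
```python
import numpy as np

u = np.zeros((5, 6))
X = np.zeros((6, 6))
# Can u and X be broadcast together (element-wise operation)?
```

No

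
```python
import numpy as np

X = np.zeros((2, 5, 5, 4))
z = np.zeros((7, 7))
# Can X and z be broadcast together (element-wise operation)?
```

No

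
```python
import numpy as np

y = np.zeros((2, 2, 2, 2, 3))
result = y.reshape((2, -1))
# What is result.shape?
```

(2, 24)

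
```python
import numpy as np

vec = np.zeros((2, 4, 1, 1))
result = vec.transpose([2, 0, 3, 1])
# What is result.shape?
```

(1, 2, 1, 4)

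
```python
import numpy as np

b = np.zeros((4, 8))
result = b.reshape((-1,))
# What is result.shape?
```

(32,)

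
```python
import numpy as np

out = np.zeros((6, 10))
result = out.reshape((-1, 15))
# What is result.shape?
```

(4, 15)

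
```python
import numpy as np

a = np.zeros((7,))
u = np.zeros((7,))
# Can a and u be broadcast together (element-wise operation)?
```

Yes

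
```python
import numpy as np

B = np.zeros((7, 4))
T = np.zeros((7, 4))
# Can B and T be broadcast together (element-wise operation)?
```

Yes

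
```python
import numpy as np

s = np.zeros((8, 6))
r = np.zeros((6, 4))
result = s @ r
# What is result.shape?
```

(8, 4)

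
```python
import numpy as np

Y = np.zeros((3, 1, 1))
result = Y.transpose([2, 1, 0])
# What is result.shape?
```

(1, 1, 3)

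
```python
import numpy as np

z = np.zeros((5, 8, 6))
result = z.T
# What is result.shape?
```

(6, 8, 5)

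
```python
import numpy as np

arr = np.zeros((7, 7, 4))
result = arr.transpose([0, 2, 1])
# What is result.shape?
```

(7, 4, 7)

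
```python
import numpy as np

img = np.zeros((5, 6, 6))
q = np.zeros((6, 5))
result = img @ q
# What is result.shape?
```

(5, 6, 5)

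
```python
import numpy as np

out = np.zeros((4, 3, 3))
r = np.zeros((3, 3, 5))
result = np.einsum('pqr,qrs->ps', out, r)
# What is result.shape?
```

(4, 5)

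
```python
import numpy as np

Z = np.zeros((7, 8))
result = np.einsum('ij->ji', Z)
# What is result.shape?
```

(8, 7)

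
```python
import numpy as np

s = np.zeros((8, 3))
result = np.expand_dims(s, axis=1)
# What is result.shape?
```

(8, 1, 3)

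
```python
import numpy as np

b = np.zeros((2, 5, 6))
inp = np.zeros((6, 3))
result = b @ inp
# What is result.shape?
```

(2, 5, 3)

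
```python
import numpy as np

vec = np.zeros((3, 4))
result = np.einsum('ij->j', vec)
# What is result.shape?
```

(4,)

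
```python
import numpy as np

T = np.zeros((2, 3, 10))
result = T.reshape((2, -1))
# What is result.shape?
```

(2, 30)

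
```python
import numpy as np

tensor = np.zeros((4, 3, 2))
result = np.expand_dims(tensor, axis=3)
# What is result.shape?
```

(4, 3, 2, 1)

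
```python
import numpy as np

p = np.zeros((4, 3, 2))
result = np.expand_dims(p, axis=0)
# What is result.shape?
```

(1, 4, 3, 2)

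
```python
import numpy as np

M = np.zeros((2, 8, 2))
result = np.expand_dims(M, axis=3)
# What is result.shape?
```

(2, 8, 2, 1)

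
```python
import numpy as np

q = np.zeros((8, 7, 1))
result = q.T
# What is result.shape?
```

(1, 7, 8)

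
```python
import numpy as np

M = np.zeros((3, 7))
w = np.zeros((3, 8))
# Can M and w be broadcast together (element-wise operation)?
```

No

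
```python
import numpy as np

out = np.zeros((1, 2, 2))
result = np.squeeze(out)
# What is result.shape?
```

(2, 2)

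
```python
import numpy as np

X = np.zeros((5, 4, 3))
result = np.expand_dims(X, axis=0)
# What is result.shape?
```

(1, 5, 4, 3)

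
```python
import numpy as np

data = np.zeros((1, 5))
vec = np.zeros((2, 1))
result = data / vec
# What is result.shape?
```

(2, 5)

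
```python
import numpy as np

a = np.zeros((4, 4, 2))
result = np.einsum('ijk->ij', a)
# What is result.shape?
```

(4, 4)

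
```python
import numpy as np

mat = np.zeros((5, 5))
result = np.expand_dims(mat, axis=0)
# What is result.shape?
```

(1, 5, 5)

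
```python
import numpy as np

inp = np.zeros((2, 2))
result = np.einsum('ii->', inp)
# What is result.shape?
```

()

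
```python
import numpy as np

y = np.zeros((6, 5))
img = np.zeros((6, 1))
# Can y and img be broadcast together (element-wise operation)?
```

Yes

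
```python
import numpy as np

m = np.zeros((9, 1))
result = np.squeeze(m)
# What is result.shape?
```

(9,)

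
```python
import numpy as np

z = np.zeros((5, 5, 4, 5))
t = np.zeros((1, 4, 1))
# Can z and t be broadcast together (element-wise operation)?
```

Yes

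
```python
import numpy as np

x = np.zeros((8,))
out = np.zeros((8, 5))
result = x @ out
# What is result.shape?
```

(5,)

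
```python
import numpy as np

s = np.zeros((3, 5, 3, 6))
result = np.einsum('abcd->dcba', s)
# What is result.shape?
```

(6, 3, 5, 3)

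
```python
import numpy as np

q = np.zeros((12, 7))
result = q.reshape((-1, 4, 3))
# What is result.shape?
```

(7, 4, 3)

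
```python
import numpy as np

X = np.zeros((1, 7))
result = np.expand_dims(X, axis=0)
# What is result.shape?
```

(1, 1, 7)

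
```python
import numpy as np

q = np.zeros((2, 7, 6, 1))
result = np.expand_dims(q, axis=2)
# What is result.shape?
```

(2, 7, 1, 6, 1)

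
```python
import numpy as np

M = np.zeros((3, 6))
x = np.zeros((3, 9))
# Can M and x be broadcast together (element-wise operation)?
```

No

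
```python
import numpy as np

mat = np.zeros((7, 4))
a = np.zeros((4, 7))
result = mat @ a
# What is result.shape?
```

(7, 7)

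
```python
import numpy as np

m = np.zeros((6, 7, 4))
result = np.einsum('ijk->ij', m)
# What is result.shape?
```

(6, 7)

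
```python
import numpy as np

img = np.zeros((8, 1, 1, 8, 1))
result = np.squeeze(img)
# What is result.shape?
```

(8, 8)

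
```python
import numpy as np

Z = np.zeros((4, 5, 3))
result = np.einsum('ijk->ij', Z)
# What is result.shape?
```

(4, 5)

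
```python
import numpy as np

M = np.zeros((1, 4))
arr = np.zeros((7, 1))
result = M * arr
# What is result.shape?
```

(7, 4)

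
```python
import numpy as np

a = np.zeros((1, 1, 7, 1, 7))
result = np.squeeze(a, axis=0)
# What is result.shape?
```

(1, 7, 1, 7)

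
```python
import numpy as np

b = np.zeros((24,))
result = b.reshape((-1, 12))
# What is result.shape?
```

(2, 12)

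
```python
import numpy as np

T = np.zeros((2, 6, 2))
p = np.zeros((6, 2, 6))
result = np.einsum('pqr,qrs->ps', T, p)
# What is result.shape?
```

(2, 6)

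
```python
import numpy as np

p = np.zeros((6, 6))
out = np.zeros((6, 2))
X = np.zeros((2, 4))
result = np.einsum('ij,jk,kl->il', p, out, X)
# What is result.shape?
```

(6, 4)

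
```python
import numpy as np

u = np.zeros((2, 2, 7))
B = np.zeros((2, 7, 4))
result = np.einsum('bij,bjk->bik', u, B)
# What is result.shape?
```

(2, 2, 4)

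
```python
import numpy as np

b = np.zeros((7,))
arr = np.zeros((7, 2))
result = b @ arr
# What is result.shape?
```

(2,)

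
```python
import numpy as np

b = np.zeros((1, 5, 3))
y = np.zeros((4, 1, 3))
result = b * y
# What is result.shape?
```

(4, 5, 3)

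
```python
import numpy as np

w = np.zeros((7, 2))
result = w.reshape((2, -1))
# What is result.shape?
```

(2, 7)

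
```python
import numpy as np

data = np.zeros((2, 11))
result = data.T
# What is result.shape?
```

(11, 2)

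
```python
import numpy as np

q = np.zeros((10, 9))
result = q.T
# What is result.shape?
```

(9, 10)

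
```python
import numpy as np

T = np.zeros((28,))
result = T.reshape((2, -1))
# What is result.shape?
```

(2, 14)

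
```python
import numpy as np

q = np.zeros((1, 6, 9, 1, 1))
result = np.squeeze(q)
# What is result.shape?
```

(6, 9)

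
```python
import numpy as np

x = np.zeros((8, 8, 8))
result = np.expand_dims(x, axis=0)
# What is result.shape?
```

(1, 8, 8, 8)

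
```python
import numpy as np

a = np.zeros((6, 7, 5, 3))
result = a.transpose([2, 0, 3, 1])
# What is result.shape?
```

(5, 6, 3, 7)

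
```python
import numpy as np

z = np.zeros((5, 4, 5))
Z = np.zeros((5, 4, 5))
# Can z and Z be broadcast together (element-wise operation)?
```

Yes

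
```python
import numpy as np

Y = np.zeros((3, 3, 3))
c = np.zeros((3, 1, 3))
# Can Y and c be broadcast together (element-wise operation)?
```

Yes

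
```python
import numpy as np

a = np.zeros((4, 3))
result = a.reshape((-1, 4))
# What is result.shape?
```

(3, 4)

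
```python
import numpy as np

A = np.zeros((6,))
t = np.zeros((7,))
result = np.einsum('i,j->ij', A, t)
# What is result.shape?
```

(6, 7)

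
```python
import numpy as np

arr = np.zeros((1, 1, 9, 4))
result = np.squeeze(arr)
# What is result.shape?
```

(9, 4)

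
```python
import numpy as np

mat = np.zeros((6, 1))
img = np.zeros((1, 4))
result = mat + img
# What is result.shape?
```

(6, 4)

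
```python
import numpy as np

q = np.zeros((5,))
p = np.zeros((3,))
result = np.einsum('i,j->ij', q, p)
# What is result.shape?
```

(5, 3)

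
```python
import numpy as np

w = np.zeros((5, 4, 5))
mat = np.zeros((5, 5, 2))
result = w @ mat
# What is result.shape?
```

(5, 4, 2)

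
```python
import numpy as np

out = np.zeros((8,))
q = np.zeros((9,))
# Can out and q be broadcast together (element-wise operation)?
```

No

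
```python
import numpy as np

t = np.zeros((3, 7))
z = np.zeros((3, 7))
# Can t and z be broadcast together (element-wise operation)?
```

Yes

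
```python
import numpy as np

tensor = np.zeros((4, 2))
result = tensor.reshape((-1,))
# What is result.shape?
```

(8,)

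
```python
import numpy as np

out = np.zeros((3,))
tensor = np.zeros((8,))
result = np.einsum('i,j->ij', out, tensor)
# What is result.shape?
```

(3, 8)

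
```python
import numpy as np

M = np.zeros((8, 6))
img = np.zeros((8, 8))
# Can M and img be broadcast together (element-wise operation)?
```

No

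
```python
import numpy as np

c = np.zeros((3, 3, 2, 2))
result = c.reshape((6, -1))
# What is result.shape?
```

(6, 6)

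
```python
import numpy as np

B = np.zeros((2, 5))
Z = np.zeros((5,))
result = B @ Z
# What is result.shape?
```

(2,)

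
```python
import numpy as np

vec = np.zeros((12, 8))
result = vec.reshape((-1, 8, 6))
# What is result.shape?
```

(2, 8, 6)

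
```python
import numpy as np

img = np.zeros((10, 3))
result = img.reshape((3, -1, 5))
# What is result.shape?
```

(3, 2, 5)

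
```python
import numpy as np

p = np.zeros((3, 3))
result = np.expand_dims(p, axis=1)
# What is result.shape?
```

(3, 1, 3)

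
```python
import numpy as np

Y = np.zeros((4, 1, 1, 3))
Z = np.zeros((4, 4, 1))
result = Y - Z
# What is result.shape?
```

(4, 4, 4, 3)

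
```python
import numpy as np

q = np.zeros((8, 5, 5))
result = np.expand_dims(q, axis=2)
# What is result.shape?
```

(8, 5, 1, 5)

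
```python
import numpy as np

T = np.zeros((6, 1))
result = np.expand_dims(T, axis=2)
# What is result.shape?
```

(6, 1, 1)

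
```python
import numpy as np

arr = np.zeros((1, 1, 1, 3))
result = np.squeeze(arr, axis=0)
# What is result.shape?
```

(1, 1, 3)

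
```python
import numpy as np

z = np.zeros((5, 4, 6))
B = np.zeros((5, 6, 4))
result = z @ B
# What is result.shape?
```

(5, 4, 4)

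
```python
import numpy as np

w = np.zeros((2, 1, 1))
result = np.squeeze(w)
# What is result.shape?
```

(2,)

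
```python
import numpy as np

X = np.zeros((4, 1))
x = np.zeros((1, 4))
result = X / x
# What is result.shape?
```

(4, 4)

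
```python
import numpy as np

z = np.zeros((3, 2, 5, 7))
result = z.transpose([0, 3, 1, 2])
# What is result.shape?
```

(3, 7, 2, 5)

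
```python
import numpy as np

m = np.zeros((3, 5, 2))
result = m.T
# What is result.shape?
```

(2, 5, 3)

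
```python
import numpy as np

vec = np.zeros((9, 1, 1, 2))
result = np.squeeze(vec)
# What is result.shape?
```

(9, 2)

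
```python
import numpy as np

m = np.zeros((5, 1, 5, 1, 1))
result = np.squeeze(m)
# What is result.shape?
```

(5, 5)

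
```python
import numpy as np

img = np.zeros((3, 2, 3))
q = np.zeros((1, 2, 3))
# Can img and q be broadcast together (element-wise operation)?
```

Yes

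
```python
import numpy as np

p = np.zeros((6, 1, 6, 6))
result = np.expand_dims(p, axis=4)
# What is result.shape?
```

(6, 1, 6, 6, 1)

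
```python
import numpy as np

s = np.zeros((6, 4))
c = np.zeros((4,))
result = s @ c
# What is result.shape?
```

(6,)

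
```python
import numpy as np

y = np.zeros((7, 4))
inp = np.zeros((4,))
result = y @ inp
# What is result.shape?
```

(7,)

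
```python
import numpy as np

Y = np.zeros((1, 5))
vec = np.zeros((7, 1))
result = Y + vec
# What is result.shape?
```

(7, 5)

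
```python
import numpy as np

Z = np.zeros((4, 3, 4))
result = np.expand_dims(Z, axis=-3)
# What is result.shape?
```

(4, 1, 3, 4)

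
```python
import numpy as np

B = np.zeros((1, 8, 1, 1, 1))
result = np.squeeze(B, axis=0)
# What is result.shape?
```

(8, 1, 1, 1)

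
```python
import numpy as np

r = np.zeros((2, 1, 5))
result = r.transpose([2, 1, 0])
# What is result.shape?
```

(5, 1, 2)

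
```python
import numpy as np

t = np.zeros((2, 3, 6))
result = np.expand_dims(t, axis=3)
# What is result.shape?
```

(2, 3, 6, 1)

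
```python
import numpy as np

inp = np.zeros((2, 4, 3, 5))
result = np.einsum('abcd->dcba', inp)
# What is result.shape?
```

(5, 3, 4, 2)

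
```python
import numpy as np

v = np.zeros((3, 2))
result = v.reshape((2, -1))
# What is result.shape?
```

(2, 3)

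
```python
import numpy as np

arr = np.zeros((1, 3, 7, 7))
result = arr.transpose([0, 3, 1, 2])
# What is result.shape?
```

(1, 7, 3, 7)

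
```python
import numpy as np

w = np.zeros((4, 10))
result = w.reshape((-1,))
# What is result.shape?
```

(40,)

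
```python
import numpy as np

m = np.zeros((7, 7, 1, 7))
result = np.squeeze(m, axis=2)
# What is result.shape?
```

(7, 7, 7)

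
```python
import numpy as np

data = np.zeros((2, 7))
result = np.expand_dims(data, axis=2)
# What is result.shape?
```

(2, 7, 1)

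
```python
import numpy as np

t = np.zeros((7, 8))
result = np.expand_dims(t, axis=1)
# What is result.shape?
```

(7, 1, 8)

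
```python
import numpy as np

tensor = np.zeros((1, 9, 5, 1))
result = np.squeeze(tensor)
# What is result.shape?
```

(9, 5)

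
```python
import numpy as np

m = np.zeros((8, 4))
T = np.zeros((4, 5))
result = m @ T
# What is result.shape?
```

(8, 5)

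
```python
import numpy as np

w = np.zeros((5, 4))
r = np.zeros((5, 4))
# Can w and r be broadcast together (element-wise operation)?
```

Yes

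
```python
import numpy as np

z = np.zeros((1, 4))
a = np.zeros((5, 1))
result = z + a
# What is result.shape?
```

(5, 4)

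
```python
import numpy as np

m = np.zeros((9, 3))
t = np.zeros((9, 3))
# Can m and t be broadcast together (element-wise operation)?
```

Yes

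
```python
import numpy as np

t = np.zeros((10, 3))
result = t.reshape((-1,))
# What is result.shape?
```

(30,)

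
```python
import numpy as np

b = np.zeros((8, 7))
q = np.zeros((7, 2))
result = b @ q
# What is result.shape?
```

(8, 2)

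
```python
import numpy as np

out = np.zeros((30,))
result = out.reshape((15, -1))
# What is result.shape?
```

(15, 2)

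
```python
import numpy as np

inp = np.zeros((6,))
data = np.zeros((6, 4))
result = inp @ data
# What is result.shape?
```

(4,)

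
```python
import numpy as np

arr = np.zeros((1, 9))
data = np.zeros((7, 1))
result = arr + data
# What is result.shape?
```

(7, 9)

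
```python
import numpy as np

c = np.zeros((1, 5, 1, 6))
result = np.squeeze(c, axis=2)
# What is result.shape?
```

(1, 5, 6)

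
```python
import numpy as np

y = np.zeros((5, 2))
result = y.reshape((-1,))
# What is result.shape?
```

(10,)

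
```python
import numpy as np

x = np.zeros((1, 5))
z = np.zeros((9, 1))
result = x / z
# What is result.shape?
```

(9, 5)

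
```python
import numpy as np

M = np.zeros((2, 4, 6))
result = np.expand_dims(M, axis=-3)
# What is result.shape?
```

(2, 1, 4, 6)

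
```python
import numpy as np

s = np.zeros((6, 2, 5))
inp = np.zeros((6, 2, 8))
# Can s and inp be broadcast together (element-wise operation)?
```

No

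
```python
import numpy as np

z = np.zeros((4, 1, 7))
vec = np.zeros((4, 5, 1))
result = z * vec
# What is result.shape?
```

(4, 5, 7)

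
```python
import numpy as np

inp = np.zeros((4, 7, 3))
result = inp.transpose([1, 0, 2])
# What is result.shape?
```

(7, 4, 3)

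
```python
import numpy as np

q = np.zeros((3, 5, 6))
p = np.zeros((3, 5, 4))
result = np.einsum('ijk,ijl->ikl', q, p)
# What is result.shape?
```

(3, 6, 4)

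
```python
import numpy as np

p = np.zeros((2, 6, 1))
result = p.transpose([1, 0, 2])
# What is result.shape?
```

(6, 2, 1)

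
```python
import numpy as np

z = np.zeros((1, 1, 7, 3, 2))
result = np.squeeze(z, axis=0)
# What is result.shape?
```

(1, 7, 3, 2)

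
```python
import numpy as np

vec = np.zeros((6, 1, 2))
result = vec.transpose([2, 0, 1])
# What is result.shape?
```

(2, 6, 1)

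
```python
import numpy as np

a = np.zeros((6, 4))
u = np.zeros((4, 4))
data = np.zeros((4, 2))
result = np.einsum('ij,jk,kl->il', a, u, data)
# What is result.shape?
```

(6, 2)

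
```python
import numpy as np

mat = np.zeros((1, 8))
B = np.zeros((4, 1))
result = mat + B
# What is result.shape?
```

(4, 8)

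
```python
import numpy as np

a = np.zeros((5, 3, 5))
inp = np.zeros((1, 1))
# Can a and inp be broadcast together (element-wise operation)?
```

Yes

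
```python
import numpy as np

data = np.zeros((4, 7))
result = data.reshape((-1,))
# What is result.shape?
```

(28,)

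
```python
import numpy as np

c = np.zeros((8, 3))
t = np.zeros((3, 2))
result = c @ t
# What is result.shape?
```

(8, 2)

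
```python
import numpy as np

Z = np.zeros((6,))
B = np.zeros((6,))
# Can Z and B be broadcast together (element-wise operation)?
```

Yes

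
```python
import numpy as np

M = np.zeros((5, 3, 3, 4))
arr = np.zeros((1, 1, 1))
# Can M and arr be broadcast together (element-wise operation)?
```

Yes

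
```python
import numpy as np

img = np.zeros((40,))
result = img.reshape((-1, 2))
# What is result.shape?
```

(20, 2)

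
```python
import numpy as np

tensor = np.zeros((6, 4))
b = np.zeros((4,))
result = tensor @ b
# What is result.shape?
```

(6,)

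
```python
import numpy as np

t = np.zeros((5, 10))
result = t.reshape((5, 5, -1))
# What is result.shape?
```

(5, 5, 2)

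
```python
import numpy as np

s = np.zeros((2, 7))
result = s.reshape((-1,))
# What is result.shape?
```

(14,)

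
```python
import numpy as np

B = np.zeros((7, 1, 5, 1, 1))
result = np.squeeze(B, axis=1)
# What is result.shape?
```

(7, 5, 1, 1)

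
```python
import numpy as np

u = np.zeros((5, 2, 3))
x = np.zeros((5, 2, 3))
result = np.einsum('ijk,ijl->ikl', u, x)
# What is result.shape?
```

(5, 3, 3)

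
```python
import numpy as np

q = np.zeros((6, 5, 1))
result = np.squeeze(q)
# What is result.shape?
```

(6, 5)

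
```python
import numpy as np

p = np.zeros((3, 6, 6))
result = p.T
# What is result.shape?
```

(6, 6, 3)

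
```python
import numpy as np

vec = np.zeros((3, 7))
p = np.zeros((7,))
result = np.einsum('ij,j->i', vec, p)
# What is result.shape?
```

(3,)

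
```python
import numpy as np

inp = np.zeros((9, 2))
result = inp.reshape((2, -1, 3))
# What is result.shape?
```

(2, 3, 3)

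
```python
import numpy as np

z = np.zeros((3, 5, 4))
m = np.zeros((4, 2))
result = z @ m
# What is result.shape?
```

(3, 5, 2)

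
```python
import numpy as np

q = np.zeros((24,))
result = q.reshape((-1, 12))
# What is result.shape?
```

(2, 12)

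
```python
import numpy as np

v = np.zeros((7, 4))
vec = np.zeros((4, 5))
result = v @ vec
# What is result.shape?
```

(7, 5)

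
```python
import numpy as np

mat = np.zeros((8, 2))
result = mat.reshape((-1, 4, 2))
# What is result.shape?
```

(2, 4, 2)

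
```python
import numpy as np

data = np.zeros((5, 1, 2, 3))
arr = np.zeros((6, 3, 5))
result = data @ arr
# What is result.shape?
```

(5, 6, 2, 5)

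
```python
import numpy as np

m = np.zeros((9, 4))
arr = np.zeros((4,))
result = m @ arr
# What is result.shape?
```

(9,)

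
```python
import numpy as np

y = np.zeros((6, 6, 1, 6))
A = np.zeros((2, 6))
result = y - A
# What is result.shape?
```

(6, 6, 2, 6)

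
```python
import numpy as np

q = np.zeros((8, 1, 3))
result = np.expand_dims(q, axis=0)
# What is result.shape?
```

(1, 8, 1, 3)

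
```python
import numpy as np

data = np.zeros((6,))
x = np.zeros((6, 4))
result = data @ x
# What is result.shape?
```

(4,)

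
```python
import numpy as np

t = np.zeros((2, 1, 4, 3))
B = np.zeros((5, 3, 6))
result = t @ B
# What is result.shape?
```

(2, 5, 4, 6)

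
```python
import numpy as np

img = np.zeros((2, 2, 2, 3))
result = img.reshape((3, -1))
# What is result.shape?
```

(3, 8)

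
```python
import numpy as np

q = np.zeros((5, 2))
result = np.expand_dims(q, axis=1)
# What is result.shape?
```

(5, 1, 2)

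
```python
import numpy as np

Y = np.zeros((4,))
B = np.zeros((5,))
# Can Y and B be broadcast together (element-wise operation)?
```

No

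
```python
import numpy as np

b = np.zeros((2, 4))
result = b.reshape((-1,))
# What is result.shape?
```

(8,)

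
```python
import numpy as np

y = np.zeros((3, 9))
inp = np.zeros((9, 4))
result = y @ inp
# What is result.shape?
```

(3, 4)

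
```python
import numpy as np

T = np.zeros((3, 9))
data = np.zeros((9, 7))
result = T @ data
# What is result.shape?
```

(3, 7)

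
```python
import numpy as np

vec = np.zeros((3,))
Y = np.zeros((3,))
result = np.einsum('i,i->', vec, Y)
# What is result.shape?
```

()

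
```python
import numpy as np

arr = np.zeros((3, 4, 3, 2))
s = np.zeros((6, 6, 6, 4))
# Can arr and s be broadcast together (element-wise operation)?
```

No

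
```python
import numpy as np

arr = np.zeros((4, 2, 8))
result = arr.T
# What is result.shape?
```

(8, 2, 4)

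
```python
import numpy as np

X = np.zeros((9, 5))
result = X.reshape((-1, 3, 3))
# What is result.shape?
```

(5, 3, 3)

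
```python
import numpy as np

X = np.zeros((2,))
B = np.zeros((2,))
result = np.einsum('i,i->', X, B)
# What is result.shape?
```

()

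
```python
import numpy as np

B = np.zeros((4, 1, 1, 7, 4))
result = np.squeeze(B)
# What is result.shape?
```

(4, 7, 4)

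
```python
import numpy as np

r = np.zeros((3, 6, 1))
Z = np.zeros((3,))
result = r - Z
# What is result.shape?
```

(3, 6, 3)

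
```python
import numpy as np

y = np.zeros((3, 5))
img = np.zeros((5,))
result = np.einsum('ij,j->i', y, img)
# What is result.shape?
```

(3,)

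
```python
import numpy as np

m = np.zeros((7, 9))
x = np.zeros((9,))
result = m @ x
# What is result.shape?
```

(7,)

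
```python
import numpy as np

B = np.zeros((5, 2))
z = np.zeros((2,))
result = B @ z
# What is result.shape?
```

(5,)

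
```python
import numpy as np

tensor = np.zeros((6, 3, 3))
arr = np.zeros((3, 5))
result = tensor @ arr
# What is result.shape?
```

(6, 3, 5)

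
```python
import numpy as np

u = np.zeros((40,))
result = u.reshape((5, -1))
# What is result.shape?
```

(5, 8)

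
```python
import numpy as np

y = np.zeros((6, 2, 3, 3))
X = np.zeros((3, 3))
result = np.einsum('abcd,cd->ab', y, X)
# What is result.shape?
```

(6, 2)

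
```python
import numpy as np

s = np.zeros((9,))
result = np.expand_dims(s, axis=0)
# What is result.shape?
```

(1, 9)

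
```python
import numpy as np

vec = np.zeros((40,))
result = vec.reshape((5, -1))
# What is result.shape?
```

(5, 8)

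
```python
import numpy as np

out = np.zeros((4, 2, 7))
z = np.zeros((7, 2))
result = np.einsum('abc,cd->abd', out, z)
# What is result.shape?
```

(4, 2, 2)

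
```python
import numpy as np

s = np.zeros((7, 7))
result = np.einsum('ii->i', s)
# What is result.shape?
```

(7,)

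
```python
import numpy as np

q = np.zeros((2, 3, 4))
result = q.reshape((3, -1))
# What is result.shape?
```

(3, 8)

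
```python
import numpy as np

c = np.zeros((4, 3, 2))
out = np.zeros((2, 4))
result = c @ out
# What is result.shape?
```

(4, 3, 4)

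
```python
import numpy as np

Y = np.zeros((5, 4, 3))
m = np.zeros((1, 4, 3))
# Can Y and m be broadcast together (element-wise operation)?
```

Yes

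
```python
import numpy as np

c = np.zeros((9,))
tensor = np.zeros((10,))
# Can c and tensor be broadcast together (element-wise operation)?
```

No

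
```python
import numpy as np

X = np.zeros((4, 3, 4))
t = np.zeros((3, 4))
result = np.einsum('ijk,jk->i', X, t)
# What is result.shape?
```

(4,)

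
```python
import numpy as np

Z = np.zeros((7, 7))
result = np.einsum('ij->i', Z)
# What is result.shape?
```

(7,)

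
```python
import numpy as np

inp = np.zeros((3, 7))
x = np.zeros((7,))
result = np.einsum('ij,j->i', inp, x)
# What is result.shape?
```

(3,)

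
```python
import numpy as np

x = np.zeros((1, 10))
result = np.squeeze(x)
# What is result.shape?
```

(10,)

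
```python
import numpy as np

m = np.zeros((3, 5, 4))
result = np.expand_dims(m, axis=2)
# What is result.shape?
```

(3, 5, 1, 4)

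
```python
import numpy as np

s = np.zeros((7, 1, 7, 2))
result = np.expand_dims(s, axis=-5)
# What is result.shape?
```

(1, 7, 1, 7, 2)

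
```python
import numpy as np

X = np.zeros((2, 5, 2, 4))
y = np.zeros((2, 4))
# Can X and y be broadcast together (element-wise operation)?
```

Yes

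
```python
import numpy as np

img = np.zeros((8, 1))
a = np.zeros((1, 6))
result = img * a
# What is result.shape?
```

(8, 6)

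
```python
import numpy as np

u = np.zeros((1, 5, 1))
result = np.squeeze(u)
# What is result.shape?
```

(5,)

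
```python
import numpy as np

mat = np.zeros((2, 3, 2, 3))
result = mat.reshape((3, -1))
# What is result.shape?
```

(3, 12)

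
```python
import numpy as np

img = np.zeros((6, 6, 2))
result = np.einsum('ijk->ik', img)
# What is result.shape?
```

(6, 2)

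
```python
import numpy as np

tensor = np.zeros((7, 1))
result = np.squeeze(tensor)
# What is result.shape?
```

(7,)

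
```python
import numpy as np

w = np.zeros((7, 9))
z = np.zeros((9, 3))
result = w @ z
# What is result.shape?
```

(7, 3)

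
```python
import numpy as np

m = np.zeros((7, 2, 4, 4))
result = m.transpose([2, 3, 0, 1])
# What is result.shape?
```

(4, 4, 7, 2)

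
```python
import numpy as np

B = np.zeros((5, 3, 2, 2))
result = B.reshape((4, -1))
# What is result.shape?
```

(4, 15)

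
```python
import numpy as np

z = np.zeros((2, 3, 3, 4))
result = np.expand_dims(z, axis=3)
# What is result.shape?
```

(2, 3, 3, 1, 4)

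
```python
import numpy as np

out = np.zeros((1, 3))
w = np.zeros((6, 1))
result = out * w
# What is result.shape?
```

(6, 3)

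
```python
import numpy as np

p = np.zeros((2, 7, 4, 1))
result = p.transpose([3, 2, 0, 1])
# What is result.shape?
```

(1, 4, 2, 7)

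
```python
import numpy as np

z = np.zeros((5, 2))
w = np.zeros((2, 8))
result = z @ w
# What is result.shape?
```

(5, 8)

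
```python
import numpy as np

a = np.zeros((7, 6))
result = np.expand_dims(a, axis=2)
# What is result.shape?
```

(7, 6, 1)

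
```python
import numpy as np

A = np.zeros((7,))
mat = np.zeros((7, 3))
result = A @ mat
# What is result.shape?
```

(3,)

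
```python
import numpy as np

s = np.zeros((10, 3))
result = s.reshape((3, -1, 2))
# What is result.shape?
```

(3, 5, 2)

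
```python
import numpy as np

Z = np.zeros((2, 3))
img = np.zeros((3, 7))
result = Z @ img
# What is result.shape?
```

(2, 7)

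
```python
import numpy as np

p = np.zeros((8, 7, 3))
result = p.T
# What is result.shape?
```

(3, 7, 8)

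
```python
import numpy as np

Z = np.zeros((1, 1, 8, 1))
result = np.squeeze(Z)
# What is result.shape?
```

(8,)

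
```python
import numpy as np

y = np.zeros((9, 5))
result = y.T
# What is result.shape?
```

(5, 9)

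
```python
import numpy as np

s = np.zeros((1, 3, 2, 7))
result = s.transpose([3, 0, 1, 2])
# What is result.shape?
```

(7, 1, 3, 2)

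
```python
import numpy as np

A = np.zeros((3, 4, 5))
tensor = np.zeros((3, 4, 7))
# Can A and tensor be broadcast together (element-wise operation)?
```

No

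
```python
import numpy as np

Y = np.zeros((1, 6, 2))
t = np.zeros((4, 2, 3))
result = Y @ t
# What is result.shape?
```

(4, 6, 3)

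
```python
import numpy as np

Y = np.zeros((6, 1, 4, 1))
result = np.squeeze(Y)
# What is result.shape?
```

(6, 4)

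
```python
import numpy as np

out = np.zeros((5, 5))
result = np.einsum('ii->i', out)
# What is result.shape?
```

(5,)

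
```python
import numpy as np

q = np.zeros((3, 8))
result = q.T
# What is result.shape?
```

(8, 3)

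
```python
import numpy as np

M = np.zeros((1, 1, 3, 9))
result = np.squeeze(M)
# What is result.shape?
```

(3, 9)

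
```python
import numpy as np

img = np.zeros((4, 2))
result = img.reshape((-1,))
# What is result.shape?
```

(8,)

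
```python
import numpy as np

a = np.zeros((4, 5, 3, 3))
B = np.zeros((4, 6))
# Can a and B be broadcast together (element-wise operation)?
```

No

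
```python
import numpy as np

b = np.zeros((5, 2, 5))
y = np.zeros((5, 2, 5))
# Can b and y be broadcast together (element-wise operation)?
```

Yes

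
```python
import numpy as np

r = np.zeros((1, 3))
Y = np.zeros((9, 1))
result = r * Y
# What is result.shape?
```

(9, 3)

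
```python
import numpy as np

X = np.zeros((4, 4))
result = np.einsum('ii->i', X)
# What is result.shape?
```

(4,)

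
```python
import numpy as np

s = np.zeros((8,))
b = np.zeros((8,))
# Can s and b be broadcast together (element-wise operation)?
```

Yes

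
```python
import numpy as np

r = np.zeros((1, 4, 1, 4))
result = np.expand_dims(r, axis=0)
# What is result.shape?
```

(1, 1, 4, 1, 4)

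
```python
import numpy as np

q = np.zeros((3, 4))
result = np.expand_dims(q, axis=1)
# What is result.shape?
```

(3, 1, 4)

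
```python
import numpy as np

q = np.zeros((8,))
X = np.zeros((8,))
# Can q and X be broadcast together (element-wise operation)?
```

Yes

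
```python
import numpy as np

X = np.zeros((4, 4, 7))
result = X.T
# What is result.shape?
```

(7, 4, 4)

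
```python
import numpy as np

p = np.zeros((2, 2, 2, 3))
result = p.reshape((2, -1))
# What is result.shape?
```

(2, 12)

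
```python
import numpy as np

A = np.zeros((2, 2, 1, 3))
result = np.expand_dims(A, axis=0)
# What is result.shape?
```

(1, 2, 2, 1, 3)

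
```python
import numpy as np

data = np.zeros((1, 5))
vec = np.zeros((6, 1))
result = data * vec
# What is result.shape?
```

(6, 5)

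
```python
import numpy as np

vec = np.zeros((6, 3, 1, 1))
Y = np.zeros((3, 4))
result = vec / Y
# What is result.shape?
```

(6, 3, 3, 4)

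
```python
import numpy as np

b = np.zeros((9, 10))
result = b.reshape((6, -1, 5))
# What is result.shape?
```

(6, 3, 5)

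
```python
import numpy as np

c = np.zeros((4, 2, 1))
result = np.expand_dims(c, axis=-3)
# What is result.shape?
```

(4, 1, 2, 1)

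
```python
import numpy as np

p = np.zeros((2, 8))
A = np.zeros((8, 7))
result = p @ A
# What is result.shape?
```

(2, 7)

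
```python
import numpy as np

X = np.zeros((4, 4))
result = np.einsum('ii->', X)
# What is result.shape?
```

()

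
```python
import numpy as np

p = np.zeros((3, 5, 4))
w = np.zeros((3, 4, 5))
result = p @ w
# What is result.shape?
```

(3, 5, 5)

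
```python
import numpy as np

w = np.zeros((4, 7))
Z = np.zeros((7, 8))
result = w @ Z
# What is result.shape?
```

(4, 8)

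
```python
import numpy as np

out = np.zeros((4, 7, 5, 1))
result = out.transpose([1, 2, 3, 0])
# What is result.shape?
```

(7, 5, 1, 4)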